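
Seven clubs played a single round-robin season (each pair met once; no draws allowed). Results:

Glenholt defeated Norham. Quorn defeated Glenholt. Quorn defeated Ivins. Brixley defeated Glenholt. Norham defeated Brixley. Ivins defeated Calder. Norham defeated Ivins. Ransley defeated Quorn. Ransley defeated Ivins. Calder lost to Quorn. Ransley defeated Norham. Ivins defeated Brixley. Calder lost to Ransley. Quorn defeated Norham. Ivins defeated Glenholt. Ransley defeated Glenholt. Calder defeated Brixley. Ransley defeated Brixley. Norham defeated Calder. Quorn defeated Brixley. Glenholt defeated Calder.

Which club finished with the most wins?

Win totals: Norham 3, Calder 1, Quorn 5, Ivins 3, Glenholt 2, Brixley 1, Ransley 6.
Ransley leads with 6 wins (next highest: 5).

Ransley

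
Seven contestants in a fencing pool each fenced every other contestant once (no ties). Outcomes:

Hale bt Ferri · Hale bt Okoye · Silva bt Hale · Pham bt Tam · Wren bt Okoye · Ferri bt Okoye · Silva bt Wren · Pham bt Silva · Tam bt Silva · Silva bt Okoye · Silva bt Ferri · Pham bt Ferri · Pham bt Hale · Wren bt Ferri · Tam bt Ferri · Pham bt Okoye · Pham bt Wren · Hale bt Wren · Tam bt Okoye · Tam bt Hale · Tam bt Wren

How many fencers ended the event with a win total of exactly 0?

Win totals: Okoye 0, Wren 2, Ferri 1, Tam 5, Hale 3, Pham 6, Silva 4.
Exactly 0: Okoye — 1 fencer.

1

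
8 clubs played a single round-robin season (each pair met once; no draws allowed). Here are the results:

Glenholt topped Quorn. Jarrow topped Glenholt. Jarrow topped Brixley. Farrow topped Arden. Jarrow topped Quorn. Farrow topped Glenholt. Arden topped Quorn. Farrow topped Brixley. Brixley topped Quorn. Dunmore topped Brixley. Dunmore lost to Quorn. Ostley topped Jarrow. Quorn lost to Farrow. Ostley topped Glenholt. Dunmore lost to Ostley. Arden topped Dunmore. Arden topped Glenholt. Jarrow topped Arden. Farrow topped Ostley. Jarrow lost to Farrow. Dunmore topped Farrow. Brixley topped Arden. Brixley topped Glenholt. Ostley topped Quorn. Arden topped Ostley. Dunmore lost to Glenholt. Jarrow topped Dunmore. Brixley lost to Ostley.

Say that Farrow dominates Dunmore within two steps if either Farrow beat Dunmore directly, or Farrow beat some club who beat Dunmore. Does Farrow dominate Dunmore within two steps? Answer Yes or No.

Farrow did not beat Dunmore directly.
Farrow beat Glenholt, Jarrow, Ostley, Quorn, Brixley, Arden. Of those, Glenholt beat Dunmore.

Yes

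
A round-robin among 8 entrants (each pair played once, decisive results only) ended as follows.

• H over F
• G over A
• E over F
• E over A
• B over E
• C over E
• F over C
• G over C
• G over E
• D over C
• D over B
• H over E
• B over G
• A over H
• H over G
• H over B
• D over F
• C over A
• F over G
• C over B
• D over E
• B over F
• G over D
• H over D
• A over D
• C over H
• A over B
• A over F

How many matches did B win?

3

B's results: beat E, F, G; lost to A, C, D, H.
That is 3 wins.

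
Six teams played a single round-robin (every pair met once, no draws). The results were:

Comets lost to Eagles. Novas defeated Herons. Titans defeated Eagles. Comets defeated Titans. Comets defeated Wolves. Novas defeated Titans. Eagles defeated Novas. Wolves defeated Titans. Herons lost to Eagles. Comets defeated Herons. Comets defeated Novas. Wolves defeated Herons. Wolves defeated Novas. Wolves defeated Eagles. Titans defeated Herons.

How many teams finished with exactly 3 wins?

Win totals: Titans 2, Wolves 4, Comets 4, Eagles 3, Novas 2, Herons 0.
Exactly 3: Eagles — 1 team.

1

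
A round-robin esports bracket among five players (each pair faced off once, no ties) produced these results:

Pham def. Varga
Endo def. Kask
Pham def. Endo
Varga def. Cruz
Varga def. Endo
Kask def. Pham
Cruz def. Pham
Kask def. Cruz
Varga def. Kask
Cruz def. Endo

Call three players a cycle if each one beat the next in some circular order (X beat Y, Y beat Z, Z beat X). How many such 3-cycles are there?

Of the C(5,3) = 10 triples, the cyclic ones are: {Kask, Pham, Endo}; {Kask, Pham, Varga}; {Kask, Cruz, Endo}; {Pham, Cruz, Varga}.
That is 4.

4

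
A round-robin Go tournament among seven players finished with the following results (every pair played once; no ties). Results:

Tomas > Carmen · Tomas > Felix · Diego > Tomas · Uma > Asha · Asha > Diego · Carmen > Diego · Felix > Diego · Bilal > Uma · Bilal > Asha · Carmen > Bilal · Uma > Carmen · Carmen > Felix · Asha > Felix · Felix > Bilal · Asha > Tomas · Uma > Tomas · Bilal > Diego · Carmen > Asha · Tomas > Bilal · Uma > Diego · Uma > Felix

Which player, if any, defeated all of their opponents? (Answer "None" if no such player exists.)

Highest win total is Uma with 5 (out of 6 possible).
Uma lost to Bilal, so no player went undefeated.

None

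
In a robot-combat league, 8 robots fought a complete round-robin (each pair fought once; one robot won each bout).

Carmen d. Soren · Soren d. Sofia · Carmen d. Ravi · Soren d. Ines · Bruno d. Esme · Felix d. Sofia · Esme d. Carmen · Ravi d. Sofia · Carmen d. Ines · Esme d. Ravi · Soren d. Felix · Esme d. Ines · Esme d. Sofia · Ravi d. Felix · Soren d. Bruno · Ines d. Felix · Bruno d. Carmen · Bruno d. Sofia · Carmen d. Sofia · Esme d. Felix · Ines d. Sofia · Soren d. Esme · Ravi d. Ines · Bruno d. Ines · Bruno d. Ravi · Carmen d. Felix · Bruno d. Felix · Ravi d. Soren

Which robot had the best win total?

Win totals: Bruno 6, Felix 1, Ravi 4, Esme 5, Carmen 5, Sofia 0, Ines 2, Soren 5.
Bruno leads with 6 wins (next highest: 5).

Bruno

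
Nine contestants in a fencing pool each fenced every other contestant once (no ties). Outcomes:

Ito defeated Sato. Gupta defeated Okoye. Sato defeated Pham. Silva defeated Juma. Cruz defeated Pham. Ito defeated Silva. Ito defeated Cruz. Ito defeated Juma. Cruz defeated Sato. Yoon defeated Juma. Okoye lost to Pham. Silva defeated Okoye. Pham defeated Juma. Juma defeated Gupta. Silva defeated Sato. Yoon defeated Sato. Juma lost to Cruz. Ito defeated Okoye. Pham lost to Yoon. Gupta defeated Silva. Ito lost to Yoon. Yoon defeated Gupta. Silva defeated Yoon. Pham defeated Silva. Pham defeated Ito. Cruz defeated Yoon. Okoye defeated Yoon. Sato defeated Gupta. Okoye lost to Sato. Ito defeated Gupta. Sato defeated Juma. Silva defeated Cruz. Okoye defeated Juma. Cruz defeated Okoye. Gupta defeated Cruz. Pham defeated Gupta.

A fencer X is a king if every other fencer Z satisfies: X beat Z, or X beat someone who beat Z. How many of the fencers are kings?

Okoye cannot reach Silva, Cruz in two steps.
Pham reaches everyone (king).
Silva reaches everyone (king).
Cruz reaches everyone (king).
Sato reaches everyone (king).
Gupta cannot reach Ito in two steps.
Yoon reaches everyone (king).
Ito reaches everyone (king).
Juma cannot reach Pham, Sato, Yoon, Ito in two steps.
Kings: Pham, Silva, Cruz, Sato, Yoon, Ito — 6.

6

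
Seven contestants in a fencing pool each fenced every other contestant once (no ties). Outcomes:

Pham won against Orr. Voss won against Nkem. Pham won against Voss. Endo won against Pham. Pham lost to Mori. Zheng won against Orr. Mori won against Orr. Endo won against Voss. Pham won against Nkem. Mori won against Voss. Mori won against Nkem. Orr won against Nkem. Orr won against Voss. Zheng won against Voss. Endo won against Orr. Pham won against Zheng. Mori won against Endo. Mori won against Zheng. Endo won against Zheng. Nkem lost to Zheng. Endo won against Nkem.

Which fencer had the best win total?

Mori

Win totals: Nkem 0, Zheng 3, Pham 4, Endo 5, Orr 2, Voss 1, Mori 6.
Mori leads with 6 wins (next highest: 5).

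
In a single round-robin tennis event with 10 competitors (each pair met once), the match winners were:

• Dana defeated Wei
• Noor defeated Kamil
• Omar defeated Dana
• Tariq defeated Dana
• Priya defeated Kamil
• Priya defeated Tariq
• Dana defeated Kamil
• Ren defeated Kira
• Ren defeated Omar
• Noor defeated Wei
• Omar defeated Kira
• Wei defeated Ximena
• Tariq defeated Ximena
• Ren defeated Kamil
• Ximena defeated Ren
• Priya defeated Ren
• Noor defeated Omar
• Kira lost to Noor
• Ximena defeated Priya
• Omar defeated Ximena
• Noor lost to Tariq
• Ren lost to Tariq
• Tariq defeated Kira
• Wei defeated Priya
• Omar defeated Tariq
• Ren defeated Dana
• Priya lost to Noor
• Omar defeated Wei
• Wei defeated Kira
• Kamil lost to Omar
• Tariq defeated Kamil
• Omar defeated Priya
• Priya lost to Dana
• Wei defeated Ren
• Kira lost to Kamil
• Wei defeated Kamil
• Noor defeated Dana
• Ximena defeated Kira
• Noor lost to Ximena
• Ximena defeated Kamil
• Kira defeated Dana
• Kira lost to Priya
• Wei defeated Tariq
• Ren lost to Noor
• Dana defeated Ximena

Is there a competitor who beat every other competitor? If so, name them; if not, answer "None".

Highest win total is Omar with 7 (out of 9 possible).
Omar lost to Ren, Noor, so no competitor went undefeated.

None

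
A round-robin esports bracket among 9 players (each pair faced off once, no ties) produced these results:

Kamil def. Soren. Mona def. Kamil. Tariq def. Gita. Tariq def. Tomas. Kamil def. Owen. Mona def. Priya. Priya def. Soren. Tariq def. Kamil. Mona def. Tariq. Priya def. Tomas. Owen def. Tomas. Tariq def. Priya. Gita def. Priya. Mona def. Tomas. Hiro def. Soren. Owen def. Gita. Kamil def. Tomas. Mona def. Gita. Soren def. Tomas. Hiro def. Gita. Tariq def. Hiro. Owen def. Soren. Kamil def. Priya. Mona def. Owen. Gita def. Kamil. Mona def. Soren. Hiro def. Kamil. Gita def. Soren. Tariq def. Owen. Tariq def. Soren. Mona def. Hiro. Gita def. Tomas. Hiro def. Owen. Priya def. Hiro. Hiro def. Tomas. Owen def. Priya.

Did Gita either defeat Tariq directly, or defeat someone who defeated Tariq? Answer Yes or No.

No

Gita did not beat Tariq directly.
Gita beat Kamil, Tomas, Soren, Priya, but each of them lost to Tariq. No two-step path.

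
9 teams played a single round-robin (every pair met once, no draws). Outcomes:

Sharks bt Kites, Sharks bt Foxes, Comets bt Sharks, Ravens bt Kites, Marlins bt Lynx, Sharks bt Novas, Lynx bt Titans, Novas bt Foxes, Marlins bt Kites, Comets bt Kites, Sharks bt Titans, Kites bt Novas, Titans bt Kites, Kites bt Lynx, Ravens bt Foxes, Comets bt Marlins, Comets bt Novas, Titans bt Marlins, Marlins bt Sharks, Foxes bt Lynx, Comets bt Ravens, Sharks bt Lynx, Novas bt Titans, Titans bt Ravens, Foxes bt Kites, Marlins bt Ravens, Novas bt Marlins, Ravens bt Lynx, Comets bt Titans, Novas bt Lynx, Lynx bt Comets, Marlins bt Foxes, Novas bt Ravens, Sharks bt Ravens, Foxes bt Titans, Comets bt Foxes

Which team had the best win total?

Comets

Win totals: Marlins 5, Kites 2, Lynx 2, Foxes 3, Sharks 6, Titans 3, Ravens 3, Comets 7, Novas 5.
Comets leads with 7 wins (next highest: 6).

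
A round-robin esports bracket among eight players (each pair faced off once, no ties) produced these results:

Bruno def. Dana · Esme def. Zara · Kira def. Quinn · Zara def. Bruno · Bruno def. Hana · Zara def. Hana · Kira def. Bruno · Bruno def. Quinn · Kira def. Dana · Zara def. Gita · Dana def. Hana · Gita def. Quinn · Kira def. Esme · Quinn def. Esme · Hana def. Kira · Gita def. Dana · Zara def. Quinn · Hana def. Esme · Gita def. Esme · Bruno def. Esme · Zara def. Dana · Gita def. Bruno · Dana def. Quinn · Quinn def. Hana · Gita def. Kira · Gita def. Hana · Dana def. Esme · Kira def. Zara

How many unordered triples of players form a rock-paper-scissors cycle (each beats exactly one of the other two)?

Win totals: Quinn 2, Bruno 4, Dana 3, Gita 6, Esme 1, Zara 5, Kira 5, Hana 2.
A player with w wins dominates both others in C(w,2) triples; summing gives 1 + 6 + 3 + 15 + 0 + 10 + 10 + 1 = 46 transitive triples.
Total triples C(8,3) = 56, so cyclic triples = 56 − 46 = 10.

10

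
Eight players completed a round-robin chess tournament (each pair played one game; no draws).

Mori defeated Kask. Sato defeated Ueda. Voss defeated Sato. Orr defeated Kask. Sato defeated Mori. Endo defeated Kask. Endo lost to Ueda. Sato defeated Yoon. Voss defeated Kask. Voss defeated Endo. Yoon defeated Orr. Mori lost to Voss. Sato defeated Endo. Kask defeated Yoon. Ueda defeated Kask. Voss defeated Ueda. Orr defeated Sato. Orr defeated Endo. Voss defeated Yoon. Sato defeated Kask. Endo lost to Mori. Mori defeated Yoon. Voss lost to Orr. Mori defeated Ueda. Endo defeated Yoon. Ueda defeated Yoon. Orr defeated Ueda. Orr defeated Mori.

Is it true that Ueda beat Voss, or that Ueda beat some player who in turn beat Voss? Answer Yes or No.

Ueda did not beat Voss directly.
Ueda beat Kask, Endo, Yoon, but each of them lost to Voss. No two-step path.

No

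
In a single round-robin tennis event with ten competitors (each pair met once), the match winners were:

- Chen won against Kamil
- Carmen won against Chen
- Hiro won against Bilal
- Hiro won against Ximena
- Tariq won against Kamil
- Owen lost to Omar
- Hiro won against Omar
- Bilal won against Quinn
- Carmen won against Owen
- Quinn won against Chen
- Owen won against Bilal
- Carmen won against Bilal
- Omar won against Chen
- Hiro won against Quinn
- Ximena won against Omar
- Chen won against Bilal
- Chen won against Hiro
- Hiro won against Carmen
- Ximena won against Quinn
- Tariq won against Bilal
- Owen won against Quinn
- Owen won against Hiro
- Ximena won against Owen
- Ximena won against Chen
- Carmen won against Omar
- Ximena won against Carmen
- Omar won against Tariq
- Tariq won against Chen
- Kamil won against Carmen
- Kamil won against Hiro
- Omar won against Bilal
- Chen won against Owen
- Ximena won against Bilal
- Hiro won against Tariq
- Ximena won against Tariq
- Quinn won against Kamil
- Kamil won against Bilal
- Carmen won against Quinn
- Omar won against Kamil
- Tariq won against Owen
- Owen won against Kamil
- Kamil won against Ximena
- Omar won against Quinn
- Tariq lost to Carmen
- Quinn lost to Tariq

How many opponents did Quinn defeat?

Quinn's results: beat Kamil, Chen; lost to Owen, Carmen, Tariq, Hiro, Bilal, Ximena, Omar.
That is 2 wins.

2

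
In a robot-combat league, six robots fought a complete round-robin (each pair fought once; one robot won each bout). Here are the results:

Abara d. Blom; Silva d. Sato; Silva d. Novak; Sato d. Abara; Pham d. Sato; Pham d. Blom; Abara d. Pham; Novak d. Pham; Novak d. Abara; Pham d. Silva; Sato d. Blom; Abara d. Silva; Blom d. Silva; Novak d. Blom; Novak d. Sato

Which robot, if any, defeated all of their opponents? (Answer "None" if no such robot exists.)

None

Highest win total is Novak with 4 (out of 5 possible).
Novak lost to Silva, so no robot went undefeated.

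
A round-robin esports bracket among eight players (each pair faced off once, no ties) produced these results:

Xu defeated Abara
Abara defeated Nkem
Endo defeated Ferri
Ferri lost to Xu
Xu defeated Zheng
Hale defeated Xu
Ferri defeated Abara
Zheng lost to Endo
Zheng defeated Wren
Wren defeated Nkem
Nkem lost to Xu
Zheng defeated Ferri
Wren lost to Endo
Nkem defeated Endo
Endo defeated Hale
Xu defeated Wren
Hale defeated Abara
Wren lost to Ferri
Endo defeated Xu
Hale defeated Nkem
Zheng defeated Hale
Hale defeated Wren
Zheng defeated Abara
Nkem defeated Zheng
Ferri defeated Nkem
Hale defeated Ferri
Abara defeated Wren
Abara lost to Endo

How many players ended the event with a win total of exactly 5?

2

Win totals: Xu 5, Wren 1, Abara 2, Hale 5, Endo 6, Zheng 4, Ferri 3, Nkem 2.
Exactly 5: Xu, Hale — 2 players.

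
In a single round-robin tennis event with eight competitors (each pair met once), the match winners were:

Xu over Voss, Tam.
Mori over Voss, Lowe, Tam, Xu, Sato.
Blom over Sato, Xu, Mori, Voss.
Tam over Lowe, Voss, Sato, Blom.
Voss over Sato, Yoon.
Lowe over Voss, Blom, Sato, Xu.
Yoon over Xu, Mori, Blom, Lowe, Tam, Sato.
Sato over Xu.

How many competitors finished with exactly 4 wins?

3

Win totals: Mori 5, Voss 2, Yoon 6, Xu 2, Lowe 4, Blom 4, Sato 1, Tam 4.
Exactly 4: Lowe, Blom, Tam — 3 competitors.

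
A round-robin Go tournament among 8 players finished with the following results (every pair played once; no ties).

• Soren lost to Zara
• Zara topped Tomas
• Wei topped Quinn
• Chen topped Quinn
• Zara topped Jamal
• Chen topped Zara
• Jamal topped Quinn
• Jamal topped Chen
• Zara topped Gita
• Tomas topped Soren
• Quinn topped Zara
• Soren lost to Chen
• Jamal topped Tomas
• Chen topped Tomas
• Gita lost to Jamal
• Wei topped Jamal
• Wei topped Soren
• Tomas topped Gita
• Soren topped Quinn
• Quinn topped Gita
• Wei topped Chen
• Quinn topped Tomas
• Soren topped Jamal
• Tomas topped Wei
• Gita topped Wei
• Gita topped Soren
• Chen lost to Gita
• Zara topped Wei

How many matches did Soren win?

Soren's results: beat Jamal, Quinn; lost to Zara, Gita, Chen, Wei, Tomas.
That is 2 wins.

2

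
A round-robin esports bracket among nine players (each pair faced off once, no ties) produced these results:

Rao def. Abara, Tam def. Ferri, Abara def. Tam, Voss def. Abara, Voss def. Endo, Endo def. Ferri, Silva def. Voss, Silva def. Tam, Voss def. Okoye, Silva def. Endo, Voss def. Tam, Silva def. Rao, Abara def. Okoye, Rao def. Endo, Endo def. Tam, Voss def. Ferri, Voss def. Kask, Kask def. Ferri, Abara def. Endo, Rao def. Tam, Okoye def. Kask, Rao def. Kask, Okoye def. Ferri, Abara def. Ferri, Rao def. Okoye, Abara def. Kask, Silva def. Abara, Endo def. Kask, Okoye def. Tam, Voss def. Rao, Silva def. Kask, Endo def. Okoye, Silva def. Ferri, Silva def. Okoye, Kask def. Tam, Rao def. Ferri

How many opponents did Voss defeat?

Voss' results: beat Tam, Okoye, Endo, Abara, Ferri, Kask, Rao; lost to Silva.
That is 7 wins.

7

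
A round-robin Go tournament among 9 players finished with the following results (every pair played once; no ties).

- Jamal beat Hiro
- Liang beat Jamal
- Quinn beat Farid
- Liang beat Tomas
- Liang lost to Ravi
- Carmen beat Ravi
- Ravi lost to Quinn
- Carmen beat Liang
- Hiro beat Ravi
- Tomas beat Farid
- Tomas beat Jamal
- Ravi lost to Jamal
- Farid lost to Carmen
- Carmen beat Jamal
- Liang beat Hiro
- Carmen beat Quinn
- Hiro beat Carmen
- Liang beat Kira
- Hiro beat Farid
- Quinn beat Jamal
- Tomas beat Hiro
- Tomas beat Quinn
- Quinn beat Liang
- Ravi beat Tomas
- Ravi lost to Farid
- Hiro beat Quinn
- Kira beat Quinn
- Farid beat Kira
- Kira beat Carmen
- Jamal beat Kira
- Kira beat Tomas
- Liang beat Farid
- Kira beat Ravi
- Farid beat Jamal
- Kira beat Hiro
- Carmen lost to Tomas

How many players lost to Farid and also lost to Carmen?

Farid beat: Jamal, Ravi, Kira.
Carmen beat: Farid, Quinn, Jamal, Ravi, Liang.
Both beat: Jamal, Ravi — 2.

2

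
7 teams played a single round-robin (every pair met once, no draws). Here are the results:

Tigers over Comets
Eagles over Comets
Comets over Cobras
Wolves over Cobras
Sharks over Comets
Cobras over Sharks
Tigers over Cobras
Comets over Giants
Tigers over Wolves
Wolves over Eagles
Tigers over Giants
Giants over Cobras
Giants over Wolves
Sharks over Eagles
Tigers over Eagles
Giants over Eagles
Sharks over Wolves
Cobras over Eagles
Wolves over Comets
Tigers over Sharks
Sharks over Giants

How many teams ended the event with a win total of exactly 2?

2

Win totals: Giants 3, Eagles 1, Cobras 2, Tigers 6, Wolves 3, Comets 2, Sharks 4.
Exactly 2: Cobras, Comets — 2 teams.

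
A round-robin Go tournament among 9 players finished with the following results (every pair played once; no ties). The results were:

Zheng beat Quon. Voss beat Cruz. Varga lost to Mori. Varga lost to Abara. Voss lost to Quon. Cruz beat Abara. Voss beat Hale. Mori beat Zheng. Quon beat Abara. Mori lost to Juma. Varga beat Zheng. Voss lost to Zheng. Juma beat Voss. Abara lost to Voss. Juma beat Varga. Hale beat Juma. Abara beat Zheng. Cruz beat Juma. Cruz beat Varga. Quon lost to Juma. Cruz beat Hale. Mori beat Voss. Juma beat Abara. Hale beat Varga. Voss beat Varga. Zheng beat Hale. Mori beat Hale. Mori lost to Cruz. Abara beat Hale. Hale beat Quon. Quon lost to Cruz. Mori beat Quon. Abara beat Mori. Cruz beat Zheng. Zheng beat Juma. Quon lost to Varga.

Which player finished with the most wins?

Win totals: Voss 4, Cruz 7, Abara 4, Quon 2, Hale 3, Mori 5, Varga 2, Juma 5, Zheng 4.
Cruz leads with 7 wins (next highest: 5).

Cruz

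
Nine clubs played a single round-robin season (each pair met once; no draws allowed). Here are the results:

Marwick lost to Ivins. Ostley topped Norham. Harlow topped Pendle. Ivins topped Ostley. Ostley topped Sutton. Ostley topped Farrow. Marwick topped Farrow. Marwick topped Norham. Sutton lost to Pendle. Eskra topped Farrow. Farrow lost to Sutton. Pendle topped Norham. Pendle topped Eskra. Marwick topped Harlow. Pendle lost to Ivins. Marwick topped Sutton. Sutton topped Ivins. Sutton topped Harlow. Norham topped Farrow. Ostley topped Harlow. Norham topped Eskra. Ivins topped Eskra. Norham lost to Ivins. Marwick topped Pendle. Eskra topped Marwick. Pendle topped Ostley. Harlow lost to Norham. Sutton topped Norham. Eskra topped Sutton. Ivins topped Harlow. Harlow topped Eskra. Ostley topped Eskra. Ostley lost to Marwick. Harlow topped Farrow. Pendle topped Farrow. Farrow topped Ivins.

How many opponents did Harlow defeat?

3

Harlow's results: beat Farrow, Pendle, Eskra; lost to Ostley, Norham, Ivins, Sutton, Marwick.
That is 3 wins.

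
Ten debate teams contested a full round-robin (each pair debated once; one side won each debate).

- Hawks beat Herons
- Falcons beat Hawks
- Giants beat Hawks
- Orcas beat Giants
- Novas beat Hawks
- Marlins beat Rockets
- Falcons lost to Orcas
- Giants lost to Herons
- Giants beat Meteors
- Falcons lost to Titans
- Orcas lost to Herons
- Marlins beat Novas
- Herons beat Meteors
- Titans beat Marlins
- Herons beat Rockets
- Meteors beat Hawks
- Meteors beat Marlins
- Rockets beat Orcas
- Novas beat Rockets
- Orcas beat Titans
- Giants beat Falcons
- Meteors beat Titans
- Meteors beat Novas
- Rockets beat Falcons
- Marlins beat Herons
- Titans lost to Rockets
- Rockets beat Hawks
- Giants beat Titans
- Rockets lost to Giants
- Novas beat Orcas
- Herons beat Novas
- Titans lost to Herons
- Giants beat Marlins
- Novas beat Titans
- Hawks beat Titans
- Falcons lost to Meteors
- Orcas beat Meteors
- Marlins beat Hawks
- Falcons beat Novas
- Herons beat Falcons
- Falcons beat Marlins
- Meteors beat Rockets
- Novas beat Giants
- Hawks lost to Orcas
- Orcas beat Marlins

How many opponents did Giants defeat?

6

Giants' results: beat Titans, Meteors, Hawks, Rockets, Falcons, Marlins; lost to Herons, Orcas, Novas.
That is 6 wins.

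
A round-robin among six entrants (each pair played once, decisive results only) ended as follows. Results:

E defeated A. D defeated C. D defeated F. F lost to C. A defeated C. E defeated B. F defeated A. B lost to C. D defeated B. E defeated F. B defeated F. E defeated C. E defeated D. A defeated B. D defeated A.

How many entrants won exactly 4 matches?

Win totals: A 2, B 1, C 2, D 4, E 5, F 1.
Exactly 4: D — 1 entrant.

1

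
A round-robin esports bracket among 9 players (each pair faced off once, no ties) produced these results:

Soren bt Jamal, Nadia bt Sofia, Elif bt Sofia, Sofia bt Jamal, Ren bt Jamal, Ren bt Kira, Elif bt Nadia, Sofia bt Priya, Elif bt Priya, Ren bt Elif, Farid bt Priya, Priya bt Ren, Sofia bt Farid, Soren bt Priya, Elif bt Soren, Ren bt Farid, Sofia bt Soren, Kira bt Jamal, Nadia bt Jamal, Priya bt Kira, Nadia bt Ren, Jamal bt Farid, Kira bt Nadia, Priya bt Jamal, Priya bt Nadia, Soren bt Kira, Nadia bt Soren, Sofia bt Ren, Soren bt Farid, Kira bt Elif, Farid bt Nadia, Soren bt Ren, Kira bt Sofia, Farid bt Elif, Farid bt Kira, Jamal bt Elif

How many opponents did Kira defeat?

4

Kira's results: beat Nadia, Sofia, Elif, Jamal; lost to Ren, Priya, Farid, Soren.
That is 4 wins.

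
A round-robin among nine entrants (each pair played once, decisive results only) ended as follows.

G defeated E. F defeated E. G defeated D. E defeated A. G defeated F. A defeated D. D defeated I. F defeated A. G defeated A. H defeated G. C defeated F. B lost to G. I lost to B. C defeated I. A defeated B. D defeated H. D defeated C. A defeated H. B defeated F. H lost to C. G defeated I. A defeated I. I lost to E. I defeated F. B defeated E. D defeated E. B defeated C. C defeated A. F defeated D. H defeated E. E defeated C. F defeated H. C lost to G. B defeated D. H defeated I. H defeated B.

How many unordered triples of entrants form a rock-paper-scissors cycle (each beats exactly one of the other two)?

20

Win totals: A 4, B 5, C 4, D 4, E 3, F 4, G 7, H 4, I 1.
An entrant with w wins dominates both others in C(w,2) triples; summing gives 6 + 10 + 6 + 6 + 3 + 6 + 21 + 6 + 0 = 64 transitive triples.
Total triples C(9,3) = 84, so cyclic triples = 84 − 64 = 20.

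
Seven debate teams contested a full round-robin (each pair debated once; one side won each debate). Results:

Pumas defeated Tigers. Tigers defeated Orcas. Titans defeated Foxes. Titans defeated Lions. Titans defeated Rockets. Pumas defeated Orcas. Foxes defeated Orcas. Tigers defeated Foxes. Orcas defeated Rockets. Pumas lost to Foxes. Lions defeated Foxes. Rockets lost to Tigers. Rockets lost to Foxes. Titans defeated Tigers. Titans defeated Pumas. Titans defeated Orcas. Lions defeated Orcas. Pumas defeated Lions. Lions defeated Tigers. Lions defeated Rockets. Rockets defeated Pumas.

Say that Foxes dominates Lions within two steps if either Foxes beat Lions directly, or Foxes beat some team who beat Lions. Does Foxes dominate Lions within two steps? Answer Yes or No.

Yes

Foxes did not beat Lions directly.
Foxes beat Orcas, Rockets, Pumas. Of those, Pumas beat Lions.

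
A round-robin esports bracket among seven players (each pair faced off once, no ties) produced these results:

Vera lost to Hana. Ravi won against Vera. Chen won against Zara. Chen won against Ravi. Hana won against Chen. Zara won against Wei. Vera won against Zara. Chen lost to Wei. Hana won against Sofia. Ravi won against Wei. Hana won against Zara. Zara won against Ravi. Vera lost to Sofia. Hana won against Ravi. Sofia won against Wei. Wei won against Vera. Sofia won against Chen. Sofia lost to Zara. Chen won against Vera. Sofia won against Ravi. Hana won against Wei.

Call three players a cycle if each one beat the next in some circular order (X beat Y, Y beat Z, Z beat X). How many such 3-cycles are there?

Win totals: Zara 3, Wei 2, Ravi 2, Sofia 4, Hana 6, Vera 1, Chen 3.
A player with w wins dominates both others in C(w,2) triples; summing gives 3 + 1 + 1 + 6 + 15 + 0 + 3 = 29 transitive triples.
Total triples C(7,3) = 35, so cyclic triples = 35 − 29 = 6.

6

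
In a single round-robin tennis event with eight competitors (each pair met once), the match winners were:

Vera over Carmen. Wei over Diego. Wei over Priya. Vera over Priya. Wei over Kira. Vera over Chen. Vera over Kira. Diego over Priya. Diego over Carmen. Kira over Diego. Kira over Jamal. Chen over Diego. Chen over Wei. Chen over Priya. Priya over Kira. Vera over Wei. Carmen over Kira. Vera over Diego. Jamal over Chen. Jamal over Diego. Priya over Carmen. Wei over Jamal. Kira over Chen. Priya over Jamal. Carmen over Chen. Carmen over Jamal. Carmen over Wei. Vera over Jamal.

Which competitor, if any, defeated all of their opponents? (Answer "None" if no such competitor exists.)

Vera

Vera has 7 wins out of 7 opponents — a perfect record.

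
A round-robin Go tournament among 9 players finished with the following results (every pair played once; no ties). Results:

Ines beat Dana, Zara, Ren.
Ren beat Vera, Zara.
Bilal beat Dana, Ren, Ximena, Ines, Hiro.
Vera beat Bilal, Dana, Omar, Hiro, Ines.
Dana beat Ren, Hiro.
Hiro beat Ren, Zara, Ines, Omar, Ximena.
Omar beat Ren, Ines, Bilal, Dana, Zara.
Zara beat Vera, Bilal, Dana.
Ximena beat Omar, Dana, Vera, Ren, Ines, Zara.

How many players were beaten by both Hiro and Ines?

Hiro beat: Zara, Omar, Ines, Ren, Ximena.
Ines beat: Zara, Ren, Dana.
Both beat: Zara, Ren — 2.

2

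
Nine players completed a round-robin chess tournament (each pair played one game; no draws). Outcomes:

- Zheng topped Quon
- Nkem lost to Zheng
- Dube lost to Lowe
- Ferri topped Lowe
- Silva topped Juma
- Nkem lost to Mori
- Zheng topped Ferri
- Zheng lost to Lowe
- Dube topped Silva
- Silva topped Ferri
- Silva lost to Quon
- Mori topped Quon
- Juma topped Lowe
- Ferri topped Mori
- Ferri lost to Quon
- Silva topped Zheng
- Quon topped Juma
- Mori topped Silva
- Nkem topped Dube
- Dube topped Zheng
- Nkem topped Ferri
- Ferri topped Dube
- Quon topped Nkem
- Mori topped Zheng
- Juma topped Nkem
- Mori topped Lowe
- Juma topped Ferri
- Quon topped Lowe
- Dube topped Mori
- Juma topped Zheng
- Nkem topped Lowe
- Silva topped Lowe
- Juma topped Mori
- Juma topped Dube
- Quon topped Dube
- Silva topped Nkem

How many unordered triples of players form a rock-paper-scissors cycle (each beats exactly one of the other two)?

Win totals: Quon 6, Dube 3, Juma 6, Mori 5, Silva 5, Zheng 3, Lowe 2, Nkem 3, Ferri 3.
A player with w wins dominates both others in C(w,2) triples; summing gives 15 + 3 + 15 + 10 + 10 + 3 + 1 + 3 + 3 = 63 transitive triples.
Total triples C(9,3) = 84, so cyclic triples = 84 − 63 = 21.

21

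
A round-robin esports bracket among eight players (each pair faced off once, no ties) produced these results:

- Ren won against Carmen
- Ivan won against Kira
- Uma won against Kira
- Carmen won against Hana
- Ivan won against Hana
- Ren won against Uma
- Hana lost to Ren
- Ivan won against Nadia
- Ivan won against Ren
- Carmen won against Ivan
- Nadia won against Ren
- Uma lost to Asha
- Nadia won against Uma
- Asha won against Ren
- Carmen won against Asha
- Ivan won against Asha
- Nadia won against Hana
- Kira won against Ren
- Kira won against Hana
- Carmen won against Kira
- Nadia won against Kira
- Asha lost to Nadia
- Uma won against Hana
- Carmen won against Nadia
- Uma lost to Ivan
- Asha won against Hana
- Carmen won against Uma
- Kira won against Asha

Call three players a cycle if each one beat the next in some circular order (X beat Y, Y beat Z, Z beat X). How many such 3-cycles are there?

6

Win totals: Carmen 6, Kira 3, Hana 0, Ivan 6, Nadia 5, Asha 3, Uma 2, Ren 3.
A player with w wins dominates both others in C(w,2) triples; summing gives 15 + 3 + 0 + 15 + 10 + 3 + 1 + 3 = 50 transitive triples.
Total triples C(8,3) = 56, so cyclic triples = 56 − 50 = 6.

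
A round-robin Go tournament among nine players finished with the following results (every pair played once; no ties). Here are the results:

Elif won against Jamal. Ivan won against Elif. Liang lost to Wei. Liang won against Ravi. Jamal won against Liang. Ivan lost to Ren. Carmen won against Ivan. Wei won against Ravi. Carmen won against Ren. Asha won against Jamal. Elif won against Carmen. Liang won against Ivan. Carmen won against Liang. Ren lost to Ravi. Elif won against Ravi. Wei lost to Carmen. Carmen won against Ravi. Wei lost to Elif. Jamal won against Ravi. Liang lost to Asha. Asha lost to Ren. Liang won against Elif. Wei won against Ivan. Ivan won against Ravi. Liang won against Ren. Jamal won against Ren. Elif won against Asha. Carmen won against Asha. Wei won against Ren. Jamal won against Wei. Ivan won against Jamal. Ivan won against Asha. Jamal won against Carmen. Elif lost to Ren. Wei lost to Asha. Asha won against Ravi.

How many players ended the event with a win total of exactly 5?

2

Win totals: Liang 4, Ivan 4, Ren 3, Carmen 6, Wei 4, Ravi 1, Jamal 5, Asha 4, Elif 5.
Exactly 5: Jamal, Elif — 2 players.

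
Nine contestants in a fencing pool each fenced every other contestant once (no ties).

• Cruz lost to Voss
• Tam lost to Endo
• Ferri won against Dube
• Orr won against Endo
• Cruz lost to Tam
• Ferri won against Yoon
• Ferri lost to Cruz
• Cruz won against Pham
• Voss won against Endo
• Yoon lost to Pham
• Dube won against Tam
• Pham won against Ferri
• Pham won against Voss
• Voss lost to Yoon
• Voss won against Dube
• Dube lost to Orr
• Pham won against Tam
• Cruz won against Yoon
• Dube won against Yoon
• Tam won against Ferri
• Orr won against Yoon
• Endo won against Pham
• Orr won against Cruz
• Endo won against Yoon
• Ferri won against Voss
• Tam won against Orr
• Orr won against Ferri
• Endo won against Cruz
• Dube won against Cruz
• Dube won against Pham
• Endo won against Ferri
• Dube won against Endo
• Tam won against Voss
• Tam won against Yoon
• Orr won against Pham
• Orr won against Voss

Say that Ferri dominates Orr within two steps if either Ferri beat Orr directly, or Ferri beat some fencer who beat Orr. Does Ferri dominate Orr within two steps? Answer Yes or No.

Ferri did not beat Orr directly.
Ferri beat Voss, Dube, Yoon, but each of them lost to Orr. No two-step path.

No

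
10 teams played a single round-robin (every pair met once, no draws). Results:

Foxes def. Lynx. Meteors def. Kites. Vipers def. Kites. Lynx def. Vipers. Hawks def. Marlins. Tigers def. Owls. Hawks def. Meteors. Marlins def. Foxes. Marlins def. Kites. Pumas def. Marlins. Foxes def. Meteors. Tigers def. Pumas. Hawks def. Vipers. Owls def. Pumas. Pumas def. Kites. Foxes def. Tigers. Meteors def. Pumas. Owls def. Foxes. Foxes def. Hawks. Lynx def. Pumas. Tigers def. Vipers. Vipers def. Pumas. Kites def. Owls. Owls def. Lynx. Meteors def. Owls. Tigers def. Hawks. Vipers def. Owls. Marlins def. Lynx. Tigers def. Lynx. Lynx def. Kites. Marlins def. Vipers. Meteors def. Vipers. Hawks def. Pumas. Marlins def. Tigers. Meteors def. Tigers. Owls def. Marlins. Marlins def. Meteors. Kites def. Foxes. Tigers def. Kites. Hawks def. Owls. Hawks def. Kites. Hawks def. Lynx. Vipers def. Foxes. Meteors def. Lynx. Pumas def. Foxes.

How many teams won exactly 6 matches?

Win totals: Foxes 4, Meteors 6, Hawks 7, Owls 4, Tigers 6, Pumas 3, Marlins 6, Kites 2, Vipers 4, Lynx 3.
Exactly 6: Meteors, Tigers, Marlins — 3 teams.

3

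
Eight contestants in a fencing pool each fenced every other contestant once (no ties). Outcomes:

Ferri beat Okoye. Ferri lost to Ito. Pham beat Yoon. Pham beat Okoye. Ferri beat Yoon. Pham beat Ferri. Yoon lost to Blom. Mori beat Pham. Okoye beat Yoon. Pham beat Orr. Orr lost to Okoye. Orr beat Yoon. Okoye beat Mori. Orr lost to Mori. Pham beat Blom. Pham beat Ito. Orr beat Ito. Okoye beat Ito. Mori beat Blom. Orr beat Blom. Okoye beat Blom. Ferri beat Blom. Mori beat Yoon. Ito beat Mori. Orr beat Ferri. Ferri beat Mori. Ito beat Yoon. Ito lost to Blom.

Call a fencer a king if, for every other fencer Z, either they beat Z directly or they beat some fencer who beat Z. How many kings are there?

Pham reaches everyone (king).
Okoye reaches everyone (king).
Yoon cannot reach Pham, Okoye, Ferri, Mori, Orr, Blom, Ito in two steps.
Ferri reaches everyone (king).
Mori reaches everyone (king).
Orr cannot reach Pham in two steps.
Blom cannot reach Pham, Okoye, Orr in two steps.
Ito reaches everyone (king).
Kings: Pham, Okoye, Ferri, Mori, Ito — 5.

5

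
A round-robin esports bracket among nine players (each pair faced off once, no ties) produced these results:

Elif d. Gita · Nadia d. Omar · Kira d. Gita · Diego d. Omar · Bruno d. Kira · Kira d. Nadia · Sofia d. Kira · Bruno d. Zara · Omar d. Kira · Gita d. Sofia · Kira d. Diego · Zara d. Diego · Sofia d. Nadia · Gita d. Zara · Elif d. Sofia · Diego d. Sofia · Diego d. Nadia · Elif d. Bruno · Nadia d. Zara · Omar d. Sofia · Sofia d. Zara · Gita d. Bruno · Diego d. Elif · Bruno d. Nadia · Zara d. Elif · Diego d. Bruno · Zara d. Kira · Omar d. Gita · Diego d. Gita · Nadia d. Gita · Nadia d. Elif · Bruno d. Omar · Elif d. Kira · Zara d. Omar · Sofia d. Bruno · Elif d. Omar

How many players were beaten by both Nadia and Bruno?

Nadia beat: Zara, Elif, Gita, Omar.
Bruno beat: Zara, Nadia, Omar, Kira.
Both beat: Zara, Omar — 2.

2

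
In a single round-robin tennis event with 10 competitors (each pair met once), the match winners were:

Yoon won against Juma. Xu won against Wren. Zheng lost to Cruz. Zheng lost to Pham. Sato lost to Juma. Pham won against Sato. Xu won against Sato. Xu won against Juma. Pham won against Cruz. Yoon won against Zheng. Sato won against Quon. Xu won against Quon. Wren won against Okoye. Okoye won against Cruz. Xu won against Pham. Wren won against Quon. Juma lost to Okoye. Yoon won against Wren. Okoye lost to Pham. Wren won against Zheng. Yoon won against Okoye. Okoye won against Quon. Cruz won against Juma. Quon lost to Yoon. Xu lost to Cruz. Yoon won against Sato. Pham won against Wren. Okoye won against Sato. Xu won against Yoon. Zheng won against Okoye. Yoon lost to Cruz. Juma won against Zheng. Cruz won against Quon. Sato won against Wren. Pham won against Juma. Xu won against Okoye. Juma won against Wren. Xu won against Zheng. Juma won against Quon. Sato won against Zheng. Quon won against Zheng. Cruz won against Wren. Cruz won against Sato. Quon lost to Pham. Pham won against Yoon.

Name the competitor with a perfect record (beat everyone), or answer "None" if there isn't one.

Highest win total is Xu with 8 (out of 9 possible).
Xu lost to Cruz, so no competitor went undefeated.

None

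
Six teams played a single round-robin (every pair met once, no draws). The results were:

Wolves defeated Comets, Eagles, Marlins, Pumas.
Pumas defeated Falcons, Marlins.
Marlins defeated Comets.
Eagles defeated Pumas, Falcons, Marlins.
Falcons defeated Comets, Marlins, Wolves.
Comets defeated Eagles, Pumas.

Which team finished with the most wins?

Win totals: Wolves 4, Eagles 3, Pumas 2, Marlins 1, Comets 2, Falcons 3.
Wolves leads with 4 wins (next highest: 3).

Wolves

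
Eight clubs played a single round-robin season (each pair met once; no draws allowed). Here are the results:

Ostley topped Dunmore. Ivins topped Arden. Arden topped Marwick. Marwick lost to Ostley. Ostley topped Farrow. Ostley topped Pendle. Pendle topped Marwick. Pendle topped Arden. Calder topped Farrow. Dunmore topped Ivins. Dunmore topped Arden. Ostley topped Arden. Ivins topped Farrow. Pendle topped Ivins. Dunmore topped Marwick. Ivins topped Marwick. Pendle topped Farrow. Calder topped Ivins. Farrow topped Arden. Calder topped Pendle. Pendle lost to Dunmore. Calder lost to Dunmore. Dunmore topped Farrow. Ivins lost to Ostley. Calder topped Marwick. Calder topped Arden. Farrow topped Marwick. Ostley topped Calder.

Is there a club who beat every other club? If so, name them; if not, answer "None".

Ostley has 7 wins out of 7 opponents — a perfect record.

Ostley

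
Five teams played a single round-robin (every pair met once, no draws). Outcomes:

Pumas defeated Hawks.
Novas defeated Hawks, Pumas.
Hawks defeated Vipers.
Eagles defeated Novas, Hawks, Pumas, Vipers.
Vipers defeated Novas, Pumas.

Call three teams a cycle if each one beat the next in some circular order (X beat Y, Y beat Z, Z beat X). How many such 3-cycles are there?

2

Of the C(5,3) = 10 triples, the cyclic ones are: {Vipers, Pumas, Hawks}; {Vipers, Novas, Hawks}.
That is 2.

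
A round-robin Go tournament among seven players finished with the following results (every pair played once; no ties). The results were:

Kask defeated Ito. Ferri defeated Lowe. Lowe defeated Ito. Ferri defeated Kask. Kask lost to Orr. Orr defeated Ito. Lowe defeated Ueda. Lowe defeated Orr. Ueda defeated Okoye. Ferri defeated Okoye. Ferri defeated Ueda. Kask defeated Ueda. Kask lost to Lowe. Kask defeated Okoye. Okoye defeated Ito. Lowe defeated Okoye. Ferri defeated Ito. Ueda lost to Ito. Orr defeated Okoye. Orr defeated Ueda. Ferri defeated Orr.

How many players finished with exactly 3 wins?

1

Win totals: Ueda 1, Ito 1, Orr 4, Lowe 5, Ferri 6, Kask 3, Okoye 1.
Exactly 3: Kask — 1 player.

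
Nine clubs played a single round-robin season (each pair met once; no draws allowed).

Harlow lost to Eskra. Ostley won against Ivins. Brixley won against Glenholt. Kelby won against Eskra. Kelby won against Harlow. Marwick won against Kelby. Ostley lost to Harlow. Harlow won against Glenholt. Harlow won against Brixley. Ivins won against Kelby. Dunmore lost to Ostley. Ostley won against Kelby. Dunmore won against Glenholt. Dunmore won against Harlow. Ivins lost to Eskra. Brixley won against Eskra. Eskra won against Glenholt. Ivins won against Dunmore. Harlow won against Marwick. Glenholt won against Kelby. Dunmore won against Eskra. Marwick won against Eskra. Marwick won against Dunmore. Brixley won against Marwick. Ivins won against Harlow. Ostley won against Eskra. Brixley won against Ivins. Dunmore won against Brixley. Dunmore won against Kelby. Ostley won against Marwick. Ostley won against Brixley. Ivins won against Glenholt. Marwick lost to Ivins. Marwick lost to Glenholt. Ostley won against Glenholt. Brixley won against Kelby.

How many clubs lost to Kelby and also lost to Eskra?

Kelby beat: Eskra, Harlow.
Eskra beat: Ivins, Harlow, Glenholt.
Both beat: Harlow — 1.

1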